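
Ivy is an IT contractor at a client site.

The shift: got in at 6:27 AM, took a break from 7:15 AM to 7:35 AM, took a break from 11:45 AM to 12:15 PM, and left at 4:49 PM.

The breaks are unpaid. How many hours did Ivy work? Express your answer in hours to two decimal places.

9.53 hours

The shift: 6:27 AM–4:49 PM = 10 h 22 min; less 50 min break → 9 h 32 min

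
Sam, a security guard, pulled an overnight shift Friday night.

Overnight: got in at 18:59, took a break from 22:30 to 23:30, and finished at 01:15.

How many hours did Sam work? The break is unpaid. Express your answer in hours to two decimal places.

5.27 hours

Overnight: 18:59 → midnight = 5 h 1 min; midnight → 01:15 = 1 h 15 min; span 6 h 16 min; less 60 min break → 5 h 16 min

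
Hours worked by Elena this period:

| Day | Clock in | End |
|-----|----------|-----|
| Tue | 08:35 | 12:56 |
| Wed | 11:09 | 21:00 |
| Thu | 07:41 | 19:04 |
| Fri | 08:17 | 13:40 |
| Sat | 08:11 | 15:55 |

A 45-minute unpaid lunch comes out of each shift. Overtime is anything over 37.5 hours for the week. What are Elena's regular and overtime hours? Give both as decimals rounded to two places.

Tue: 08:35–12:56 = 4 h 21 min; less 45 min break → 3 h 36 min
Wed: 11:09–21:00 = 9 h 51 min; less 45 min break → 9 h 6 min
Thu: 07:41–19:04 = 11 h 23 min; less 45 min break → 10 h 38 min
Fri: 08:17–13:40 = 5 h 23 min; less 45 min break → 4 h 38 min
Sat: 08:11–15:55 = 7 h 44 min; less 45 min break → 6 h 59 min
Total worked: 34 h 57 min = 34.95 h.
Threshold 37.5 h → overtime 0 h 0 min, regular 34 h 57 min.

Regular 34.95 hours, overtime 0.00 hours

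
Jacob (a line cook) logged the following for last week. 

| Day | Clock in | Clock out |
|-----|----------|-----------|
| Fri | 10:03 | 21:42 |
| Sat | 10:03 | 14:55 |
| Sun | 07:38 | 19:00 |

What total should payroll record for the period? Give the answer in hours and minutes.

27 h 53 min

Fri: 10:03–21:42 = 11 h 39 min
Sat: 10:03–14:55 = 4 h 52 min
Sun: 07:38–19:00 = 11 h 22 min
Total: 11 h 39 min + 4 h 52 min + 11 h 22 min = 27 h 53 min.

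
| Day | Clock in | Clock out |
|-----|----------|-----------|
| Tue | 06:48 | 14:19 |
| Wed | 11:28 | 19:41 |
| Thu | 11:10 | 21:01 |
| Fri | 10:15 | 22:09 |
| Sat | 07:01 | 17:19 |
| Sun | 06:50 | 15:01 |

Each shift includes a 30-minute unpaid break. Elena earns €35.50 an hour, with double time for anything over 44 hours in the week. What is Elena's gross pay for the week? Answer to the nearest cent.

€2198.63

Tue: 06:48–14:19 = 7 h 31 min; less 30 min break → 7 h 1 min
Wed: 11:28–19:41 = 8 h 13 min; less 30 min break → 7 h 43 min
Thu: 11:10–21:01 = 9 h 51 min; less 30 min break → 9 h 21 min
Fri: 10:15–22:09 = 11 h 54 min; less 30 min break → 11 h 24 min
Sat: 07:01–17:19 = 10 h 18 min; less 30 min break → 9 h 48 min
Sun: 06:50–15:01 = 8 h 11 min; less 30 min break → 7 h 41 min
Total worked: 52 h 58 min = 3178 min.
Regular 44 h 0 min = 2640 min at €35.50/h; overtime 8 h 58 min = 538 min at €71.00/h.
Pay = (2640 × €35.50 + 538 × €71.00) ÷ 60 = €2198.63.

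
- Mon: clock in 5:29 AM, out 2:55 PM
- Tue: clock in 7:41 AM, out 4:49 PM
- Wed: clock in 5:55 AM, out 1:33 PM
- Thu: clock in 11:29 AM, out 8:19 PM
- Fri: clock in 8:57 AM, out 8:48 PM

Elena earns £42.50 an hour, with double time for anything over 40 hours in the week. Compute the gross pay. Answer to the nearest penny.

Mon: 5:29 AM–2:55 PM = 9 h 26 min
Tue: 7:41 AM–4:49 PM = 9 h 8 min
Wed: 5:55 AM–1:33 PM = 7 h 38 min
Thu: 11:29 AM–8:19 PM = 8 h 50 min
Fri: 8:57 AM–8:48 PM = 11 h 51 min
Total worked: 46 h 53 min = 2813 min.
Regular 40 h 0 min = 2400 min at £42.50/h; overtime 6 h 53 min = 413 min at £85.00/h.
Pay = (2400 × £42.50 + 413 × £85.00) ÷ 60 = £2285.08.

£2285.08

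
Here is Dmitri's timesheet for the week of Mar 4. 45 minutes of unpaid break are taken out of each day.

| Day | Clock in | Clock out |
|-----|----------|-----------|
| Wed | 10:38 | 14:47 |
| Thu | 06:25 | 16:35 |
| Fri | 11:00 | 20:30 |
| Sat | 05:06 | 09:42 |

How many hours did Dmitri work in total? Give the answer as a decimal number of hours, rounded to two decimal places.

Wed: 10:38–14:47 = 4 h 9 min; less 45 min break → 3 h 24 min
Thu: 06:25–16:35 = 10 h 10 min; less 45 min break → 9 h 25 min
Fri: 11:00–20:30 = 9 h 30 min; less 45 min break → 8 h 45 min
Sat: 05:06–09:42 = 4 h 36 min; less 45 min break → 3 h 51 min
Total: 3 h 24 min + 9 h 25 min + 8 h 45 min + 3 h 51 min = 25 h 25 min.

25.42 hours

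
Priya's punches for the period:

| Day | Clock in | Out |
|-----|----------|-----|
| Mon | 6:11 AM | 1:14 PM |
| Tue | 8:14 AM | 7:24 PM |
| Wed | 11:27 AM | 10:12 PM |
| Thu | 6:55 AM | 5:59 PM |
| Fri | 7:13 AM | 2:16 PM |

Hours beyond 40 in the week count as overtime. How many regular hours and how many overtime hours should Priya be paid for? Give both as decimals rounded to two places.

Regular 40.00 hours, overtime 7.08 hours

Mon: 6:11 AM–1:14 PM = 7 h 3 min
Tue: 8:14 AM–7:24 PM = 11 h 10 min
Wed: 11:27 AM–10:12 PM = 10 h 45 min
Thu: 6:55 AM–5:59 PM = 11 h 4 min
Fri: 7:13 AM–2:16 PM = 7 h 3 min
Total worked: 47 h 5 min = 47.08 h.
Threshold 40 h → overtime 7 h 5 min, regular 40 h 0 min.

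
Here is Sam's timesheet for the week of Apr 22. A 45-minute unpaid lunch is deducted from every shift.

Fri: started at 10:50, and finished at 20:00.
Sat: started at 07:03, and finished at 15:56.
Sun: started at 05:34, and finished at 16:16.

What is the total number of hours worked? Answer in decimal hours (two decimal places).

26.50 hours

Fri: 10:50–20:00 = 9 h 10 min; less 45 min break → 8 h 25 min
Sat: 07:03–15:56 = 8 h 53 min; less 45 min break → 8 h 8 min
Sun: 05:34–16:16 = 10 h 42 min; less 45 min break → 9 h 57 min
Total: 8 h 25 min + 8 h 8 min + 9 h 57 min = 26 h 30 min.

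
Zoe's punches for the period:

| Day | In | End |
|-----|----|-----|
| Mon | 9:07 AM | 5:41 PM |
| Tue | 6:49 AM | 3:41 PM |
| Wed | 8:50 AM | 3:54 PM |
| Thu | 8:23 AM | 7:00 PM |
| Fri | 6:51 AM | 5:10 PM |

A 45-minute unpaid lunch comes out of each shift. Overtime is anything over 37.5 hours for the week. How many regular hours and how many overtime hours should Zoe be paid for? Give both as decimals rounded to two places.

Regular 37.50 hours, overtime 4.18 hours

Mon: 9:07 AM–5:41 PM = 8 h 34 min; less 45 min break → 7 h 49 min
Tue: 6:49 AM–3:41 PM = 8 h 52 min; less 45 min break → 8 h 7 min
Wed: 8:50 AM–3:54 PM = 7 h 4 min; less 45 min break → 6 h 19 min
Thu: 8:23 AM–7:00 PM = 10 h 37 min; less 45 min break → 9 h 52 min
Fri: 6:51 AM–5:10 PM = 10 h 19 min; less 45 min break → 9 h 34 min
Total worked: 41 h 41 min = 41.68 h.
Threshold 37.5 h → overtime 4 h 11 min, regular 37 h 30 min.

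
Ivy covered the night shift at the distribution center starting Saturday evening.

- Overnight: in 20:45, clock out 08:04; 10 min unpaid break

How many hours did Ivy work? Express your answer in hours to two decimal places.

Overnight: 20:45 → midnight = 3 h 15 min; midnight → 08:04 = 8 h 4 min; span 11 h 19 min; less 10 min break → 11 h 9 min

11.15 hours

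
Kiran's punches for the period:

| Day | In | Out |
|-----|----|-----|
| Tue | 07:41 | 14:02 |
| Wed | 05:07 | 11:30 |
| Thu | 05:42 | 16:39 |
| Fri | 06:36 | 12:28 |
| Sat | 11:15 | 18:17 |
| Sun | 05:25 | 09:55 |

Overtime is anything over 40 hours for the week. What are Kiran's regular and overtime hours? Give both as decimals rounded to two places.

Tue: 07:41–14:02 = 6 h 21 min
Wed: 05:07–11:30 = 6 h 23 min
Thu: 05:42–16:39 = 10 h 57 min
Fri: 06:36–12:28 = 5 h 52 min
Sat: 11:15–18:17 = 7 h 2 min
Sun: 05:25–09:55 = 4 h 30 min
Total worked: 41 h 5 min = 41.08 h.
Threshold 40 h → overtime 1 h 5 min, regular 40 h 0 min.

Regular 40.00 hours, overtime 1.08 hours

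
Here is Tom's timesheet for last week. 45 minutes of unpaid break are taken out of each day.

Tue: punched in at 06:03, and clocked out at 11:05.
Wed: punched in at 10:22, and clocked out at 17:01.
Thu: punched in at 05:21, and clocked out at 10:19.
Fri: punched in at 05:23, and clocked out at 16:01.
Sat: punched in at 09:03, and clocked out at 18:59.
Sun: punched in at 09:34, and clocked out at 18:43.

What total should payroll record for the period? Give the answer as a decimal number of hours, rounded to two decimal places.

41.87 hours

Tue: 06:03–11:05 = 5 h 2 min; less 45 min break → 4 h 17 min
Wed: 10:22–17:01 = 6 h 39 min; less 45 min break → 5 h 54 min
Thu: 05:21–10:19 = 4 h 58 min; less 45 min break → 4 h 13 min
Fri: 05:23–16:01 = 10 h 38 min; less 45 min break → 9 h 53 min
Sat: 09:03–18:59 = 9 h 56 min; less 45 min break → 9 h 11 min
Sun: 09:34–18:43 = 9 h 9 min; less 45 min break → 8 h 24 min
Total: 4 h 17 min + 5 h 54 min + 4 h 13 min + 9 h 53 min + 9 h 11 min + 8 h 24 min = 41 h 52 min.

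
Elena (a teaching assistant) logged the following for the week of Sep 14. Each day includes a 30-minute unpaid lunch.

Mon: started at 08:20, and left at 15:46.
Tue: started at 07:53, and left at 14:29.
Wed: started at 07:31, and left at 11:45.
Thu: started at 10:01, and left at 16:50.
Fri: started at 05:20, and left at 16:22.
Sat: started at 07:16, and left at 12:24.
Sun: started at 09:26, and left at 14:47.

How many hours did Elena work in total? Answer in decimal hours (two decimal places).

43.10 hours

Mon: 08:20–15:46 = 7 h 26 min; less 30 min break → 6 h 56 min
Tue: 07:53–14:29 = 6 h 36 min; less 30 min break → 6 h 6 min
Wed: 07:31–11:45 = 4 h 14 min; less 30 min break → 3 h 44 min
Thu: 10:01–16:50 = 6 h 49 min; less 30 min break → 6 h 19 min
Fri: 05:20–16:22 = 11 h 2 min; less 30 min break → 10 h 32 min
Sat: 07:16–12:24 = 5 h 8 min; less 30 min break → 4 h 38 min
Sun: 09:26–14:47 = 5 h 21 min; less 30 min break → 4 h 51 min
Total: 6 h 56 min + 6 h 6 min + 3 h 44 min + 6 h 19 min + 10 h 32 min + 4 h 38 min + 4 h 51 min = 43 h 6 min.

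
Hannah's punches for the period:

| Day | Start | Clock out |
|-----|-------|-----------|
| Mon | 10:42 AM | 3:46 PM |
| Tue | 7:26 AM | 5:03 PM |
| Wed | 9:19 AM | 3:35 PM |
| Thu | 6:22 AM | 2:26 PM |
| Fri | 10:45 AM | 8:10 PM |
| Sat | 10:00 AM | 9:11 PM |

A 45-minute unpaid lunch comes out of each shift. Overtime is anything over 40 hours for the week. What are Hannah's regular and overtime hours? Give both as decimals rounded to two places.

Regular 40.00 hours, overtime 5.12 hours

Mon: 10:42 AM–3:46 PM = 5 h 4 min; less 45 min break → 4 h 19 min
Tue: 7:26 AM–5:03 PM = 9 h 37 min; less 45 min break → 8 h 52 min
Wed: 9:19 AM–3:35 PM = 6 h 16 min; less 45 min break → 5 h 31 min
Thu: 6:22 AM–2:26 PM = 8 h 4 min; less 45 min break → 7 h 19 min
Fri: 10:45 AM–8:10 PM = 9 h 25 min; less 45 min break → 8 h 40 min
Sat: 10:00 AM–9:11 PM = 11 h 11 min; less 45 min break → 10 h 26 min
Total worked: 45 h 7 min = 45.12 h.
Threshold 40 h → overtime 5 h 7 min, regular 40 h 0 min.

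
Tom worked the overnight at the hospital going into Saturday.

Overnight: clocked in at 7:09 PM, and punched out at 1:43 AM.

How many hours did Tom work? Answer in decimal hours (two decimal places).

Overnight: 7:09 PM → midnight = 4 h 51 min; midnight → 1:43 AM = 1 h 43 min; span 6 h 34 min

6.57 hours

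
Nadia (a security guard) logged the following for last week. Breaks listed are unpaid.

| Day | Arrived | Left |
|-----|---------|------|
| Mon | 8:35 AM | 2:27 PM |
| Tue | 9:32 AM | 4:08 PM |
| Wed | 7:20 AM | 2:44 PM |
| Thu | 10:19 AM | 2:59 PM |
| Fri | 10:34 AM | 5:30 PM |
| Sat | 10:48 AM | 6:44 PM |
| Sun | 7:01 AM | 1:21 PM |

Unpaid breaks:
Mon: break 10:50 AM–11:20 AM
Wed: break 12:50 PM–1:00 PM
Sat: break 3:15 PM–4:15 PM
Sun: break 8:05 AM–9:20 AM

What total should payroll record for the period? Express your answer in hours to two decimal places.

Mon: 8:35 AM–2:27 PM = 5 h 52 min; less 30 min break → 5 h 22 min
Tue: 9:32 AM–4:08 PM = 6 h 36 min
Wed: 7:20 AM–2:44 PM = 7 h 24 min; less 10 min break → 7 h 14 min
Thu: 10:19 AM–2:59 PM = 4 h 40 min
Fri: 10:34 AM–5:30 PM = 6 h 56 min
Sat: 10:48 AM–6:44 PM = 7 h 56 min; less 60 min break → 6 h 56 min
Sun: 7:01 AM–1:21 PM = 6 h 20 min; less 75 min break → 5 h 5 min
Total: 5 h 22 min + 6 h 36 min + 7 h 14 min + 4 h 40 min + 6 h 56 min + 6 h 56 min + 5 h 5 min = 42 h 49 min.

42.82 hours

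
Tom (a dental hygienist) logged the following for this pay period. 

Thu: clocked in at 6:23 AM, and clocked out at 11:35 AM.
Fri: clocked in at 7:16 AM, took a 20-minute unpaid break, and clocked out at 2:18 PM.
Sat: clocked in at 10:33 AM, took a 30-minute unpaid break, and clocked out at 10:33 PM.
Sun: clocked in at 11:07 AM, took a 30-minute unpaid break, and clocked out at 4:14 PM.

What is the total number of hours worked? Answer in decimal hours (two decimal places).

28.02 hours

Thu: 6:23 AM–11:35 AM = 5 h 12 min
Fri: 7:16 AM–2:18 PM = 7 h 2 min; less 20 min break → 6 h 42 min
Sat: 10:33 AM–10:33 PM = 12 h 0 min; less 30 min break → 11 h 30 min
Sun: 11:07 AM–4:14 PM = 5 h 7 min; less 30 min break → 4 h 37 min
Total: 5 h 12 min + 6 h 42 min + 11 h 30 min + 4 h 37 min = 28 h 1 min.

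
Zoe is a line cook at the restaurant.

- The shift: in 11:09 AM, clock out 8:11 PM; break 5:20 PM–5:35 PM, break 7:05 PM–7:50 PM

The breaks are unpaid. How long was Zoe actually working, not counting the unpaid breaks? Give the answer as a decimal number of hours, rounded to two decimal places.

The shift: 11:09 AM–8:11 PM = 9 h 2 min; less 60 min break → 8 h 2 min

8.03 hours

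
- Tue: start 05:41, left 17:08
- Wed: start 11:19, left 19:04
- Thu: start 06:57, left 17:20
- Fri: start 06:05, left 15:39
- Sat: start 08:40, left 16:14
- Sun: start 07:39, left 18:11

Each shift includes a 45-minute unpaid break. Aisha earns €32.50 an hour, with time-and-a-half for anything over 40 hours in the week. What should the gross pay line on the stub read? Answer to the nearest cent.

Tue: 05:41–17:08 = 11 h 27 min; less 45 min break → 10 h 42 min
Wed: 11:19–19:04 = 7 h 45 min; less 45 min break → 7 h 0 min
Thu: 06:57–17:20 = 10 h 23 min; less 45 min break → 9 h 38 min
Fri: 06:05–15:39 = 9 h 34 min; less 45 min break → 8 h 49 min
Sat: 08:40–16:14 = 7 h 34 min; less 45 min break → 6 h 49 min
Sun: 07:39–18:11 = 10 h 32 min; less 45 min break → 9 h 47 min
Total worked: 52 h 45 min = 3165 min.
Regular 40 h 0 min = 2400 min at €32.50/h; overtime 12 h 45 min = 765 min at €48.75/h.
Pay = (2400 × €32.50 + 765 × €48.75) ÷ 60 = €1921.56.

€1921.56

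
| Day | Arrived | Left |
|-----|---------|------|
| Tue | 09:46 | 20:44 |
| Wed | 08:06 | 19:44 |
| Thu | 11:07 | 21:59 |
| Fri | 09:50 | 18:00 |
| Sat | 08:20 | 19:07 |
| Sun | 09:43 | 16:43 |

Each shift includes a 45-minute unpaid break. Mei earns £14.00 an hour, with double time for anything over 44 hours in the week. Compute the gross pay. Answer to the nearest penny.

£921.67

Tue: 09:46–20:44 = 10 h 58 min; less 45 min break → 10 h 13 min
Wed: 08:06–19:44 = 11 h 38 min; less 45 min break → 10 h 53 min
Thu: 11:07–21:59 = 10 h 52 min; less 45 min break → 10 h 7 min
Fri: 09:50–18:00 = 8 h 10 min; less 45 min break → 7 h 25 min
Sat: 08:20–19:07 = 10 h 47 min; less 45 min break → 10 h 2 min
Sun: 09:43–16:43 = 7 h 0 min; less 45 min break → 6 h 15 min
Total worked: 54 h 55 min = 3295 min.
Regular 44 h 0 min = 2640 min at £14.00/h; overtime 10 h 55 min = 655 min at £28.00/h.
Pay = (2640 × £14.00 + 655 × £28.00) ÷ 60 = £921.67.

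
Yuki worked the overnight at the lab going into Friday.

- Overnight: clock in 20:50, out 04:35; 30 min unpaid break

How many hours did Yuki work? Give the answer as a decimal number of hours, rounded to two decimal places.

7.25 hours

Overnight: 20:50 → midnight = 3 h 10 min; midnight → 04:35 = 4 h 35 min; span 7 h 45 min; less 30 min break → 7 h 15 min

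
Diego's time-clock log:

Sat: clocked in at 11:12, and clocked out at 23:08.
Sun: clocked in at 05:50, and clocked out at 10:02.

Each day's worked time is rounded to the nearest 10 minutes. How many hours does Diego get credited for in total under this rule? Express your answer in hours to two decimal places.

Sat: 11:12–23:08 = 11 h 56 min → rounds to 12 h 0 min
Sun: 05:50–10:02 = 4 h 12 min → rounds to 4 h 10 min
Total credited: 16 h 10 min.

16.17 hours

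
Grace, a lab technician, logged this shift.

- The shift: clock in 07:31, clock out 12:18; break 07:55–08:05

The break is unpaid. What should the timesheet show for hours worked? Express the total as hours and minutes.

4 h 37 min

The shift: 07:31–12:18 = 4 h 47 min; less 10 min break → 4 h 37 min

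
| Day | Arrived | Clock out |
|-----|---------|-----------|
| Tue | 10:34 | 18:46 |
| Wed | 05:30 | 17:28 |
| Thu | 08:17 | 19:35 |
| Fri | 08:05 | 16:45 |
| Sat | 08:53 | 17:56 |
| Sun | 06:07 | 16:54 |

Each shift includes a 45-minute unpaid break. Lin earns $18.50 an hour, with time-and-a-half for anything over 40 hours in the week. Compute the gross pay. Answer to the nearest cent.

$1169.20

Tue: 10:34–18:46 = 8 h 12 min; less 45 min break → 7 h 27 min
Wed: 05:30–17:28 = 11 h 58 min; less 45 min break → 11 h 13 min
Thu: 08:17–19:35 = 11 h 18 min; less 45 min break → 10 h 33 min
Fri: 08:05–16:45 = 8 h 40 min; less 45 min break → 7 h 55 min
Sat: 08:53–17:56 = 9 h 3 min; less 45 min break → 8 h 18 min
Sun: 06:07–16:54 = 10 h 47 min; less 45 min break → 10 h 2 min
Total worked: 55 h 28 min = 3328 min.
Regular 40 h 0 min = 2400 min at $18.50/h; overtime 15 h 28 min = 928 min at $27.75/h.
Pay = (2400 × $18.50 + 928 × $27.75) ÷ 60 = $1169.20.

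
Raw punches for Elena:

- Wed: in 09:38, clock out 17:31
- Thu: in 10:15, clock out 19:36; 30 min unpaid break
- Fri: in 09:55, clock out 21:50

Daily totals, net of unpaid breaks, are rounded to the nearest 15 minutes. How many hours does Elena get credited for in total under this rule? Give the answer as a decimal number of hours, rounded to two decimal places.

Wed: 09:38–17:31 = 7 h 53 min → rounds to 8 h 0 min
Thu: 10:15–19:36 = 9 h 21 min − 30 min = 8 h 51 min → rounds to 8 h 45 min
Fri: 09:55–21:50 = 11 h 55 min → rounds to 12 h 0 min
Total credited: 28 h 45 min.

28.75 hours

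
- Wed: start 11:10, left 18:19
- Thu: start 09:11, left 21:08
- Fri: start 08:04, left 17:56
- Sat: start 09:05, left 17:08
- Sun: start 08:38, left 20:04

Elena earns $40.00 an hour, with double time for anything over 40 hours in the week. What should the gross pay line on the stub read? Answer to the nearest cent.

Wed: 11:10–18:19 = 7 h 9 min
Thu: 09:11–21:08 = 11 h 57 min
Fri: 08:04–17:56 = 9 h 52 min
Sat: 09:05–17:08 = 8 h 3 min
Sun: 08:38–20:04 = 11 h 26 min
Total worked: 48 h 27 min = 2907 min.
Regular 40 h 0 min = 2400 min at $40.00/h; overtime 8 h 27 min = 507 min at $80.00/h.
Pay = (2400 × $40.00 + 507 × $80.00) ÷ 60 = $2276.00.

$2276.00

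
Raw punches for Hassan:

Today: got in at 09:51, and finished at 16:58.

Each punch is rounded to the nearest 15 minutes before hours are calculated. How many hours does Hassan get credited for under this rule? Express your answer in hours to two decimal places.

7.25 hours

Today: in 09:51→09:45, out 16:58→17:00; 7 h 15 min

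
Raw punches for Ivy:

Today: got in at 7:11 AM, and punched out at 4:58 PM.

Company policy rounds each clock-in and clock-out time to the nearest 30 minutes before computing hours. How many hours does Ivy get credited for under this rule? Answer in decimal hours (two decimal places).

10.00 hours

Today: in 7:11 AM→7:00 AM, out 4:58 PM→5:00 PM; 10 h 0 min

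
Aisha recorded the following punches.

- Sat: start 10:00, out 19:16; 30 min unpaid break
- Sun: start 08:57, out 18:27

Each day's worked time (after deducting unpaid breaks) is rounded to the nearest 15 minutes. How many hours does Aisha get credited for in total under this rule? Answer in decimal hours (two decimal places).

Sat: 10:00–19:16 = 9 h 16 min − 30 min = 8 h 46 min → rounds to 8 h 45 min
Sun: 08:57–18:27 = 9 h 30 min → rounds to 9 h 30 min
Total credited: 18 h 15 min.

18.25 hours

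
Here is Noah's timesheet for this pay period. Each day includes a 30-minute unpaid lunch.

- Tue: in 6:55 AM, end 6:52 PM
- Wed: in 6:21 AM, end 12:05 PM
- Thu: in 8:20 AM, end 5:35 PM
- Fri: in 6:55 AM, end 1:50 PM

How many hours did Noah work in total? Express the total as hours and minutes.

Tue: 6:55 AM–6:52 PM = 11 h 57 min; less 30 min break → 11 h 27 min
Wed: 6:21 AM–12:05 PM = 5 h 44 min; less 30 min break → 5 h 14 min
Thu: 8:20 AM–5:35 PM = 9 h 15 min; less 30 min break → 8 h 45 min
Fri: 6:55 AM–1:50 PM = 6 h 55 min; less 30 min break → 6 h 25 min
Total: 11 h 27 min + 5 h 14 min + 8 h 45 min + 6 h 25 min = 31 h 51 min.

31 h 51 min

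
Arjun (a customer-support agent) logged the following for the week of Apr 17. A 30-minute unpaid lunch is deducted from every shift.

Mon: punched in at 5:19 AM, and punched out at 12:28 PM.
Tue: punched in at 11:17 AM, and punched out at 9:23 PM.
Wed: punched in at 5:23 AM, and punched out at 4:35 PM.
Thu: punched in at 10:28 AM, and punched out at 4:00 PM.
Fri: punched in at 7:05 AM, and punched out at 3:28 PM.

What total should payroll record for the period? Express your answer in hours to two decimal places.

Mon: 5:19 AM–12:28 PM = 7 h 9 min; less 30 min break → 6 h 39 min
Tue: 11:17 AM–9:23 PM = 10 h 6 min; less 30 min break → 9 h 36 min
Wed: 5:23 AM–4:35 PM = 11 h 12 min; less 30 min break → 10 h 42 min
Thu: 10:28 AM–4:00 PM = 5 h 32 min; less 30 min break → 5 h 2 min
Fri: 7:05 AM–3:28 PM = 8 h 23 min; less 30 min break → 7 h 53 min
Total: 6 h 39 min + 9 h 36 min + 10 h 42 min + 5 h 2 min + 7 h 53 min = 39 h 52 min.

39.87 hours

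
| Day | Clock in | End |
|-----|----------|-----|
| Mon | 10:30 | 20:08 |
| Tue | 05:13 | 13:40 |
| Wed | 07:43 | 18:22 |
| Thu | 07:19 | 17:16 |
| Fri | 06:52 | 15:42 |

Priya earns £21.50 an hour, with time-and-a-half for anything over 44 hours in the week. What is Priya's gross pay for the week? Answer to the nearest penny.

Mon: 10:30–20:08 = 9 h 38 min
Tue: 05:13–13:40 = 8 h 27 min
Wed: 07:43–18:22 = 10 h 39 min
Thu: 07:19–17:16 = 9 h 57 min
Fri: 06:52–15:42 = 8 h 50 min
Total worked: 47 h 31 min = 2851 min.
Regular 44 h 0 min = 2640 min at £21.50/h; overtime 3 h 31 min = 211 min at £32.25/h.
Pay = (2640 × £21.50 + 211 × £32.25) ÷ 60 = £1059.41.

£1059.41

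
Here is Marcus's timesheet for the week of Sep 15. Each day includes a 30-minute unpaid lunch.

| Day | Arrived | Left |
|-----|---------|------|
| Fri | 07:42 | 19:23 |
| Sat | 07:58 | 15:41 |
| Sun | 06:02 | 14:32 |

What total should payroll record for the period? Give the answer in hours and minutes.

Fri: 07:42–19:23 = 11 h 41 min; less 30 min break → 11 h 11 min
Sat: 07:58–15:41 = 7 h 43 min; less 30 min break → 7 h 13 min
Sun: 06:02–14:32 = 8 h 30 min; less 30 min break → 8 h 0 min
Total: 11 h 11 min + 7 h 13 min + 8 h 0 min = 26 h 24 min.

26 h 24 min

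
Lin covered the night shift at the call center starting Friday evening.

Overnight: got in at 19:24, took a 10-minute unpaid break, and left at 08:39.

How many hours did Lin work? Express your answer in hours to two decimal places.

13.08 hours

Overnight: 19:24 → midnight = 4 h 36 min; midnight → 08:39 = 8 h 39 min; span 13 h 15 min; less 10 min break → 13 h 5 min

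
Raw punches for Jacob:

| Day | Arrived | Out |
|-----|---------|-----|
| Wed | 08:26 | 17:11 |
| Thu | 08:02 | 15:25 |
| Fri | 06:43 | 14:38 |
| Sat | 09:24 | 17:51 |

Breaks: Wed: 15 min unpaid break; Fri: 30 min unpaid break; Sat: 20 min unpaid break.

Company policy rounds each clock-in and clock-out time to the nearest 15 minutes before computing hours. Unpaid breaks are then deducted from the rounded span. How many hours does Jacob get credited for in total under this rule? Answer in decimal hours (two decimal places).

31.42 hours

Wed: in 08:26→08:30, out 17:11→17:15; 8 h 45 min − 15 min = 8 h 30 min
Thu: in 08:02→08:00, out 15:25→15:30; 7 h 30 min
Fri: in 06:43→06:45, out 14:38→14:45; 8 h 0 min − 30 min = 7 h 30 min
Sat: in 09:24→09:30, out 17:51→17:45; 8 h 15 min − 20 min = 7 h 55 min
Total credited: 31 h 25 min.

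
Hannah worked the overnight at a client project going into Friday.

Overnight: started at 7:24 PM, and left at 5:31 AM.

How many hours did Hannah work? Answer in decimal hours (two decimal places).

Overnight: 7:24 PM → midnight = 4 h 36 min; midnight → 5:31 AM = 5 h 31 min; span 10 h 7 min

10.12 hours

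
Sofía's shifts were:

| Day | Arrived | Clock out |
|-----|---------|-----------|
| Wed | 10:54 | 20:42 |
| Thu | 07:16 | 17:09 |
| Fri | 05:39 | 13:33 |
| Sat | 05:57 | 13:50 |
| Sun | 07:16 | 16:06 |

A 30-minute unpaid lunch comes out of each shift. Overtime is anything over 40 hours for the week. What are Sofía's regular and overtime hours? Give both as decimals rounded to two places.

Wed: 10:54–20:42 = 9 h 48 min; less 30 min break → 9 h 18 min
Thu: 07:16–17:09 = 9 h 53 min; less 30 min break → 9 h 23 min
Fri: 05:39–13:33 = 7 h 54 min; less 30 min break → 7 h 24 min
Sat: 05:57–13:50 = 7 h 53 min; less 30 min break → 7 h 23 min
Sun: 07:16–16:06 = 8 h 50 min; less 30 min break → 8 h 20 min
Total worked: 41 h 48 min = 41.80 h.
Threshold 40 h → overtime 1 h 48 min, regular 40 h 0 min.

Regular 40.00 hours, overtime 1.80 hours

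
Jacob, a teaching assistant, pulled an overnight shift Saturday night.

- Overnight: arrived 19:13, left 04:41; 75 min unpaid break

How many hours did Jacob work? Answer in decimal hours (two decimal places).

Overnight: 19:13 → midnight = 4 h 47 min; midnight → 04:41 = 4 h 41 min; span 9 h 28 min; less 75 min break → 8 h 13 min

8.22 hours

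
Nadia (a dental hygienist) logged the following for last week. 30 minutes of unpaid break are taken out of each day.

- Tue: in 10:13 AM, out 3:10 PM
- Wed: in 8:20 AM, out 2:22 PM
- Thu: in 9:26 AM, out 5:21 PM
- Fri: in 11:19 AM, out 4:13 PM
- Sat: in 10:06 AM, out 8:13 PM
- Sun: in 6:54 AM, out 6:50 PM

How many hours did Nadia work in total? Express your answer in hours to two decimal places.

Tue: 10:13 AM–3:10 PM = 4 h 57 min; less 30 min break → 4 h 27 min
Wed: 8:20 AM–2:22 PM = 6 h 2 min; less 30 min break → 5 h 32 min
Thu: 9:26 AM–5:21 PM = 7 h 55 min; less 30 min break → 7 h 25 min
Fri: 11:19 AM–4:13 PM = 4 h 54 min; less 30 min break → 4 h 24 min
Sat: 10:06 AM–8:13 PM = 10 h 7 min; less 30 min break → 9 h 37 min
Sun: 6:54 AM–6:50 PM = 11 h 56 min; less 30 min break → 11 h 26 min
Total: 4 h 27 min + 5 h 32 min + 7 h 25 min + 4 h 24 min + 9 h 37 min + 11 h 26 min = 42 h 51 min.

42.85 hours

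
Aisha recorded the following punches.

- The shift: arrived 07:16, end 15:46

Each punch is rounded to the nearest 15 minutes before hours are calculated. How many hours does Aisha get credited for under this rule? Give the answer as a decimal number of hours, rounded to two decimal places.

8.50 hours

The shift: in 07:16→07:15, out 15:46→15:45; 8 h 30 min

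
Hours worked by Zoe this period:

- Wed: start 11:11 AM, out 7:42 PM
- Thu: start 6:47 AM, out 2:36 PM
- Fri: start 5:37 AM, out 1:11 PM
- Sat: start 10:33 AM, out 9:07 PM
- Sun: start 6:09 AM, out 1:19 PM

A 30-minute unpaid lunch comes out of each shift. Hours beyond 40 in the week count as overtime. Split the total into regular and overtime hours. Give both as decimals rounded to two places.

Wed: 11:11 AM–7:42 PM = 8 h 31 min; less 30 min break → 8 h 1 min
Thu: 6:47 AM–2:36 PM = 7 h 49 min; less 30 min break → 7 h 19 min
Fri: 5:37 AM–1:11 PM = 7 h 34 min; less 30 min break → 7 h 4 min
Sat: 10:33 AM–9:07 PM = 10 h 34 min; less 30 min break → 10 h 4 min
Sun: 6:09 AM–1:19 PM = 7 h 10 min; less 30 min break → 6 h 40 min
Total worked: 39 h 8 min = 39.13 h.
Threshold 40 h → overtime 0 h 0 min, regular 39 h 8 min.

Regular 39.13 hours, overtime 0.00 hours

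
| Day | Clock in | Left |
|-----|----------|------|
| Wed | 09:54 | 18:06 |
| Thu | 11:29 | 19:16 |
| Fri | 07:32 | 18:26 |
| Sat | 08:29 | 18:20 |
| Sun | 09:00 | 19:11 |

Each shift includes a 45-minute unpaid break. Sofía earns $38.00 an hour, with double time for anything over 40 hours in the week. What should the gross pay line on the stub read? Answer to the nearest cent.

$1760.67

Wed: 09:54–18:06 = 8 h 12 min; less 45 min break → 7 h 27 min
Thu: 11:29–19:16 = 7 h 47 min; less 45 min break → 7 h 2 min
Fri: 07:32–18:26 = 10 h 54 min; less 45 min break → 10 h 9 min
Sat: 08:29–18:20 = 9 h 51 min; less 45 min break → 9 h 6 min
Sun: 09:00–19:11 = 10 h 11 min; less 45 min break → 9 h 26 min
Total worked: 43 h 10 min = 2590 min.
Regular 40 h 0 min = 2400 min at $38.00/h; overtime 3 h 10 min = 190 min at $76.00/h.
Pay = (2400 × $38.00 + 190 × $76.00) ÷ 60 = $1760.67.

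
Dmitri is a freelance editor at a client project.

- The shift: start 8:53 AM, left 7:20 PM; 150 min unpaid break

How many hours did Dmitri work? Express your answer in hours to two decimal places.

The shift: 8:53 AM–7:20 PM = 10 h 27 min; less 150 min break → 7 h 57 min

7.95 hours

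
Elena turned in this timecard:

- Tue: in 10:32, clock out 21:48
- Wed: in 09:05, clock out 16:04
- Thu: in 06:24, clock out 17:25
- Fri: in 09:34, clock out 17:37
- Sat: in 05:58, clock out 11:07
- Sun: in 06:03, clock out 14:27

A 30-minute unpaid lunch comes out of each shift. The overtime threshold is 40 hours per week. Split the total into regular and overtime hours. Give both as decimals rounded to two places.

Tue: 10:32–21:48 = 11 h 16 min; less 30 min break → 10 h 46 min
Wed: 09:05–16:04 = 6 h 59 min; less 30 min break → 6 h 29 min
Thu: 06:24–17:25 = 11 h 1 min; less 30 min break → 10 h 31 min
Fri: 09:34–17:37 = 8 h 3 min; less 30 min break → 7 h 33 min
Sat: 05:58–11:07 = 5 h 9 min; less 30 min break → 4 h 39 min
Sun: 06:03–14:27 = 8 h 24 min; less 30 min break → 7 h 54 min
Total worked: 47 h 52 min = 47.87 h.
Threshold 40 h → overtime 7 h 52 min, regular 40 h 0 min.

Regular 40.00 hours, overtime 7.87 hours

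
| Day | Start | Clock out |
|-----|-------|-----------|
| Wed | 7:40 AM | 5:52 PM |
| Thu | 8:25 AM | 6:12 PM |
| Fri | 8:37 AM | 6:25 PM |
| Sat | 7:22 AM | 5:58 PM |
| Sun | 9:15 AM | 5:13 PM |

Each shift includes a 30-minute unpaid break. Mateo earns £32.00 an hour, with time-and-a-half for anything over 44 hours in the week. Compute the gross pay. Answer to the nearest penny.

£1496.80

Wed: 7:40 AM–5:52 PM = 10 h 12 min; less 30 min break → 9 h 42 min
Thu: 8:25 AM–6:12 PM = 9 h 47 min; less 30 min break → 9 h 17 min
Fri: 8:37 AM–6:25 PM = 9 h 48 min; less 30 min break → 9 h 18 min
Sat: 7:22 AM–5:58 PM = 10 h 36 min; less 30 min break → 10 h 6 min
Sun: 9:15 AM–5:13 PM = 7 h 58 min; less 30 min break → 7 h 28 min
Total worked: 45 h 51 min = 2751 min.
Regular 44 h 0 min = 2640 min at £32.00/h; overtime 1 h 51 min = 111 min at £48.00/h.
Pay = (2640 × £32.00 + 111 × £48.00) ÷ 60 = £1496.80.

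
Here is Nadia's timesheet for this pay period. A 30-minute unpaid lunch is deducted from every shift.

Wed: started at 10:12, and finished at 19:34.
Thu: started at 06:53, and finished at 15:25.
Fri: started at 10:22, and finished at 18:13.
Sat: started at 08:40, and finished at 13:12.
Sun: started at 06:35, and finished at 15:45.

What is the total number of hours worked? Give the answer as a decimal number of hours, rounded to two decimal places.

36.95 hours

Wed: 10:12–19:34 = 9 h 22 min; less 30 min break → 8 h 52 min
Thu: 06:53–15:25 = 8 h 32 min; less 30 min break → 8 h 2 min
Fri: 10:22–18:13 = 7 h 51 min; less 30 min break → 7 h 21 min
Sat: 08:40–13:12 = 4 h 32 min; less 30 min break → 4 h 2 min
Sun: 06:35–15:45 = 9 h 10 min; less 30 min break → 8 h 40 min
Total: 8 h 52 min + 8 h 2 min + 7 h 21 min + 4 h 2 min + 8 h 40 min = 36 h 57 min.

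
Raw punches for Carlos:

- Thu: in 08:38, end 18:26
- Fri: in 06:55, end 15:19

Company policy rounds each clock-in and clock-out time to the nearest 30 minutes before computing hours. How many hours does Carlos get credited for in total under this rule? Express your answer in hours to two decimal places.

18.50 hours

Thu: in 08:38→08:30, out 18:26→18:30; 10 h 0 min
Fri: in 06:55→07:00, out 15:19→15:30; 8 h 30 min
Total credited: 18 h 30 min.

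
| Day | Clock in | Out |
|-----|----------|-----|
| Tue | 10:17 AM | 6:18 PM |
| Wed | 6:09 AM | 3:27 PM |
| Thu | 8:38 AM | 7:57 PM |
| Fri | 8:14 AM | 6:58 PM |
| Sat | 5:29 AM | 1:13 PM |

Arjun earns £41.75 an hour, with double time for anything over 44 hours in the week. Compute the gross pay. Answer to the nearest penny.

Tue: 10:17 AM–6:18 PM = 8 h 1 min
Wed: 6:09 AM–3:27 PM = 9 h 18 min
Thu: 8:38 AM–7:57 PM = 11 h 19 min
Fri: 8:14 AM–6:58 PM = 10 h 44 min
Sat: 5:29 AM–1:13 PM = 7 h 44 min
Total worked: 47 h 6 min = 2826 min.
Regular 44 h 0 min = 2640 min at £41.75/h; overtime 3 h 6 min = 186 min at £83.50/h.
Pay = (2640 × £41.75 + 186 × £83.50) ÷ 60 = £2095.85.

£2095.85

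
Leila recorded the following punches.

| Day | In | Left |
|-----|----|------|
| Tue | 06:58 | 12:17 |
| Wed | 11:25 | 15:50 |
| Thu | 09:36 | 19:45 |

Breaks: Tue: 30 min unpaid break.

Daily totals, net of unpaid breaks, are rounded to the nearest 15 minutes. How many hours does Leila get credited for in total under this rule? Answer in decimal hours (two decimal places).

Tue: 06:58–12:17 = 5 h 19 min − 30 min = 4 h 49 min → rounds to 4 h 45 min
Wed: 11:25–15:50 = 4 h 25 min → rounds to 4 h 30 min
Thu: 09:36–19:45 = 10 h 9 min → rounds to 10 h 15 min
Total credited: 19 h 30 min.

19.50 hours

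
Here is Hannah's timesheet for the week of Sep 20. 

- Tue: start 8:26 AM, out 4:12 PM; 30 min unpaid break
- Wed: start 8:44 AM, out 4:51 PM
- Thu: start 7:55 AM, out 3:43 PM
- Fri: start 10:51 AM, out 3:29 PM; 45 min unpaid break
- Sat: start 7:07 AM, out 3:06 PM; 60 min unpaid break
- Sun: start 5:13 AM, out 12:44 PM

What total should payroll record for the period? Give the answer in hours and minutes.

Tue: 8:26 AM–4:12 PM = 7 h 46 min; less 30 min break → 7 h 16 min
Wed: 8:44 AM–4:51 PM = 8 h 7 min
Thu: 7:55 AM–3:43 PM = 7 h 48 min
Fri: 10:51 AM–3:29 PM = 4 h 38 min; less 45 min break → 3 h 53 min
Sat: 7:07 AM–3:06 PM = 7 h 59 min; less 60 min break → 6 h 59 min
Sun: 5:13 AM–12:44 PM = 7 h 31 min
Total: 7 h 16 min + 8 h 7 min + 7 h 48 min + 3 h 53 min + 6 h 59 min + 7 h 31 min = 41 h 34 min.

41 h 34 min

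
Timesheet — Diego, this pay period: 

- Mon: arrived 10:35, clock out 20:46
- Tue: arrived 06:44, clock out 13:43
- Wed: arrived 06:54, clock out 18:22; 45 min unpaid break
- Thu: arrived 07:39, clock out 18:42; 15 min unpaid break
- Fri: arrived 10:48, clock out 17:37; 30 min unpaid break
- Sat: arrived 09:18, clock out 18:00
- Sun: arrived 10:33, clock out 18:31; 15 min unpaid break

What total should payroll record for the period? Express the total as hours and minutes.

61 h 25 min

Mon: 10:35–20:46 = 10 h 11 min
Tue: 06:44–13:43 = 6 h 59 min
Wed: 06:54–18:22 = 11 h 28 min; less 45 min break → 10 h 43 min
Thu: 07:39–18:42 = 11 h 3 min; less 15 min break → 10 h 48 min
Fri: 10:48–17:37 = 6 h 49 min; less 30 min break → 6 h 19 min
Sat: 09:18–18:00 = 8 h 42 min
Sun: 10:33–18:31 = 7 h 58 min; less 15 min break → 7 h 43 min
Total: 10 h 11 min + 6 h 59 min + 10 h 43 min + 10 h 48 min + 6 h 19 min + 8 h 42 min + 7 h 43 min = 61 h 25 min.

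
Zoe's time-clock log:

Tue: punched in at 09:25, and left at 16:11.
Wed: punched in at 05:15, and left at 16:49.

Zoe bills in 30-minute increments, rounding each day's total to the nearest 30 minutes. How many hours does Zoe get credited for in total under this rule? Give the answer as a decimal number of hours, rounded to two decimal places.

Tue: 09:25–16:11 = 6 h 46 min → rounds to 7 h 0 min
Wed: 05:15–16:49 = 11 h 34 min → rounds to 11 h 30 min
Total credited: 18 h 30 min.

18.50 hours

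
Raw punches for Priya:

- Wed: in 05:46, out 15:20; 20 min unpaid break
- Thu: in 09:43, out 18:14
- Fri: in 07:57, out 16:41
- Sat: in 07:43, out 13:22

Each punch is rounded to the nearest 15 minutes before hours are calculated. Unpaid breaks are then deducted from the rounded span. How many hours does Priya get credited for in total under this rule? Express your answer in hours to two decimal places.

31.92 hours

Wed: in 05:46→05:45, out 15:20→15:15; 9 h 30 min − 20 min = 9 h 10 min
Thu: in 09:43→09:45, out 18:14→18:15; 8 h 30 min
Fri: in 07:57→08:00, out 16:41→16:45; 8 h 45 min
Sat: in 07:43→07:45, out 13:22→13:15; 5 h 30 min
Total credited: 31 h 55 min.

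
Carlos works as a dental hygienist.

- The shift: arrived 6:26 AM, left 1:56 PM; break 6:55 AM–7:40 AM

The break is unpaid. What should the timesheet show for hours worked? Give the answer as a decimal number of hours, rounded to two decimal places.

6.75 hours

The shift: 6:26 AM–1:56 PM = 7 h 30 min; less 45 min break → 6 h 45 min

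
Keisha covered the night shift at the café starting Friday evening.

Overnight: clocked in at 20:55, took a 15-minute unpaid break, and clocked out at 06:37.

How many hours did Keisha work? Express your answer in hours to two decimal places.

9.45 hours

Overnight: 20:55 → midnight = 3 h 5 min; midnight → 06:37 = 6 h 37 min; span 9 h 42 min; less 15 min break → 9 h 27 min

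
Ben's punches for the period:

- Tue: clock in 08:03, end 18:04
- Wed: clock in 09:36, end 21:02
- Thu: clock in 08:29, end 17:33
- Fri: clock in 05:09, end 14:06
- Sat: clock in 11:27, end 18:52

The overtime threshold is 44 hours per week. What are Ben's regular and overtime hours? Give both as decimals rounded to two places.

Tue: 08:03–18:04 = 10 h 1 min
Wed: 09:36–21:02 = 11 h 26 min
Thu: 08:29–17:33 = 9 h 4 min
Fri: 05:09–14:06 = 8 h 57 min
Sat: 11:27–18:52 = 7 h 25 min
Total worked: 46 h 53 min = 46.88 h.
Threshold 44 h → overtime 2 h 53 min, regular 44 h 0 min.

Regular 44.00 hours, overtime 2.88 hours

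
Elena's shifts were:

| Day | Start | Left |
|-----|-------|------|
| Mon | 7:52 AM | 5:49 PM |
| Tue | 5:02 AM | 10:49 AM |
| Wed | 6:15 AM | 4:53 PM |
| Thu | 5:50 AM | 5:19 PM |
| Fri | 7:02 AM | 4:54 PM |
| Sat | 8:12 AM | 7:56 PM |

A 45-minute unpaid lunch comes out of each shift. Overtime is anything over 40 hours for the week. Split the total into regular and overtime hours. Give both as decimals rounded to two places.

Mon: 7:52 AM–5:49 PM = 9 h 57 min; less 45 min break → 9 h 12 min
Tue: 5:02 AM–10:49 AM = 5 h 47 min; less 45 min break → 5 h 2 min
Wed: 6:15 AM–4:53 PM = 10 h 38 min; less 45 min break → 9 h 53 min
Thu: 5:50 AM–5:19 PM = 11 h 29 min; less 45 min break → 10 h 44 min
Fri: 7:02 AM–4:54 PM = 9 h 52 min; less 45 min break → 9 h 7 min
Sat: 8:12 AM–7:56 PM = 11 h 44 min; less 45 min break → 10 h 59 min
Total worked: 54 h 57 min = 54.95 h.
Threshold 40 h → overtime 14 h 57 min, regular 40 h 0 min.

Regular 40.00 hours, overtime 14.95 hours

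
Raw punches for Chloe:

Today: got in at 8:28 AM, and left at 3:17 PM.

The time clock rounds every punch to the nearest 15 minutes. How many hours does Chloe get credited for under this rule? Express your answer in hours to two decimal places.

6.75 hours

Today: in 8:28 AM→8:30 AM, out 3:17 PM→3:15 PM; 6 h 45 min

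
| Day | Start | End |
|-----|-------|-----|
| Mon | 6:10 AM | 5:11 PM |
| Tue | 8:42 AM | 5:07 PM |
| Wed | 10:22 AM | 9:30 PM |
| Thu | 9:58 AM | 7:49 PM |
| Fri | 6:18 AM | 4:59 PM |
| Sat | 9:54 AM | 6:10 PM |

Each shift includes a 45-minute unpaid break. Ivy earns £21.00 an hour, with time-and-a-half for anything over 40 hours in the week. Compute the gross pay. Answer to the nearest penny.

Mon: 6:10 AM–5:11 PM = 11 h 1 min; less 45 min break → 10 h 16 min
Tue: 8:42 AM–5:07 PM = 8 h 25 min; less 45 min break → 7 h 40 min
Wed: 10:22 AM–9:30 PM = 11 h 8 min; less 45 min break → 10 h 23 min
Thu: 9:58 AM–7:49 PM = 9 h 51 min; less 45 min break → 9 h 6 min
Fri: 6:18 AM–4:59 PM = 10 h 41 min; less 45 min break → 9 h 56 min
Sat: 9:54 AM–6:10 PM = 8 h 16 min; less 45 min break → 7 h 31 min
Total worked: 54 h 52 min = 3292 min.
Regular 40 h 0 min = 2400 min at £21.00/h; overtime 14 h 52 min = 892 min at £31.50/h.
Pay = (2400 × £21.00 + 892 × £31.50) ÷ 60 = £1308.30.

£1308.30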